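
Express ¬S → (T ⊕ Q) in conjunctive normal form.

¬S → (T ⊕ Q)
≡ ¬¬S ∨ (T ⊕ Q)   [eliminate →]
≡ ¬¬S ∨ ((T ∨ Q) ∧ ¬(T ∧ Q))   [expand ⊕]
≡ S ∨ ((T ∨ Q) ∧ ¬(T ∧ Q))   [double negation]
≡ S ∨ ((T ∨ Q) ∧ (¬T ∨ ¬Q))   [De Morgan]
≡ (S ∨ T ∨ Q) ∧ (S ∨ ¬T ∨ ¬Q)   [distribute ∨ over ∧]

(S ∨ T ∨ Q) ∧ (S ∨ ¬T ∨ ¬Q)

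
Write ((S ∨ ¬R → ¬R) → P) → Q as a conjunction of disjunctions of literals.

((S ∨ ¬R → ¬R) → P) → Q
≡ ¬((S ∨ ¬R → ¬R) → P) ∨ Q   — eliminate →
≡ ¬(¬(S ∨ ¬R → ¬R) ∨ P) ∨ Q   — eliminate →
≡ ¬(¬(¬(S ∨ ¬R) ∨ ¬R) ∨ P) ∨ Q   — eliminate →
≡ ¬¬(¬(S ∨ ¬R) ∨ ¬R) ∧ ¬P ∨ Q   — De Morgan
≡ (¬(S ∨ ¬R) ∨ ¬R) ∧ ¬P ∨ Q   — double negation
≡ (¬S ∧ ¬¬R ∨ ¬R) ∧ ¬P ∨ Q   — De Morgan
≡ (¬S ∧ R ∨ ¬R) ∧ ¬P ∨ Q   — double negation
≡ (¬S ∨ ¬R ∨ Q) ∧ (R ∨ ¬R ∨ Q) ∧ (¬P ∨ Q)   — distribute ∨ over ∧
≡ (¬S ∨ ¬R ∨ Q) ∧ (¬P ∨ Q)   — simplify

(¬S ∨ ¬R ∨ Q) ∧ (¬P ∨ Q)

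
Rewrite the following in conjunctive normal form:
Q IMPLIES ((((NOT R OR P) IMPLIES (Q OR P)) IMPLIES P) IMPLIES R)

NOT Q OR NOT P OR R

Q IMPLIES ((((NOT R OR P) IMPLIES (Q OR P)) IMPLIES P) IMPLIES R)
≡ NOT Q OR ((((NOT R OR P) IMPLIES (Q OR P)) IMPLIES P) IMPLIES R)   [eliminate IMPLIES]
≡ NOT Q OR NOT (((NOT R OR P) IMPLIES (Q OR P)) IMPLIES P) OR R   [eliminate IMPLIES]
≡ NOT Q OR NOT (NOT ((NOT R OR P) IMPLIES (Q OR P)) OR P) OR R   [eliminate IMPLIES]
≡ NOT Q OR NOT (NOT (NOT (NOT R OR P) OR Q OR P) OR P) OR R   [eliminate IMPLIES]
≡ NOT Q OR (NOT NOT (NOT (NOT R OR P) OR Q OR P) AND NOT P) OR R   [De Morgan]
≡ NOT Q OR ((NOT (NOT R OR P) OR Q OR P) AND NOT P) OR R   [double negation]
≡ NOT Q OR (((NOT NOT R AND NOT P) OR Q OR P) AND NOT P) OR R   [De Morgan]
≡ NOT Q OR (((R AND NOT P) OR Q OR P) AND NOT P) OR R   [double negation]
≡ (NOT Q OR R OR Q OR P OR R) AND (NOT Q OR NOT P OR Q OR P OR R) AND (NOT Q OR NOT P OR R)   [distribute OR over AND]
≡ NOT Q OR NOT P OR R   [simplify]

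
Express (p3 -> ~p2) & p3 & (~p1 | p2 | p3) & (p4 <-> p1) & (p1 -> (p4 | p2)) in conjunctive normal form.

(p3 -> ~p2) & p3 & (~p1 | p2 | p3) & (p4 <-> p1) & (p1 -> (p4 | p2))
≡ (~p3 | ~p2) & p3 & (~p1 | p2 | p3) & (p4 <-> p1) & (p1 -> (p4 | p2))   (eliminate ->)
≡ (~p3 | ~p2) & p3 & (~p1 | p2 | p3) & (p4 -> p1) & (p1 -> p4) & (p1 -> (p4 | p2))   (eliminate <->)
≡ (~p3 | ~p2) & p3 & (~p1 | p2 | p3) & (~p4 | p1) & (p1 -> p4) & (p1 -> (p4 | p2))   (eliminate ->)
≡ (~p3 | ~p2) & p3 & (~p1 | p2 | p3) & (~p4 | p1) & (~p1 | p4) & (p1 -> (p4 | p2))   (eliminate ->)
≡ (~p3 | ~p2) & p3 & (~p1 | p2 | p3) & (~p4 | p1) & (~p1 | p4) & (~p1 | p4 | p2)   (eliminate ->)
≡ (~p3 | ~p2) & p3 & (~p4 | p1) & (~p1 | p4)   (simplify)

(~p3 | ~p2) & p3 & (~p4 | p1) & (~p1 | p4)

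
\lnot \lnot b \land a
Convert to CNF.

b \land a

\lnot \lnot b \land a
⇔ b \land a   [double negation]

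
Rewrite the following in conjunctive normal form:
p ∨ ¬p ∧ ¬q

p ∨ ¬p ∧ ¬q
= (p ∨ ¬p) ∧ (p ∨ ¬q)
= p ∨ ¬q

p ∨ ¬q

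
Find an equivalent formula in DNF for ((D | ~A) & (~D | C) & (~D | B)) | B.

((D | ~A) & (~D | C) & (~D | B)) | B
= (D & ~D & ~D) | (D & ~D & B) | (D & C & ~D) | (D & C & B) | (~A & ~D & ~D) | (~A & ~D & B) | (~A & C & ~D) | (~A & C & B) | B   [distribute & over |]
= (~A & ~D) | B   [simplify]

(~A & ~D) | B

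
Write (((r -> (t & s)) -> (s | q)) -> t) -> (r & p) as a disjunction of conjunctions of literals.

(r & ~t) | (s & ~t) | (q & ~t) | (r & p)

(((r -> (t & s)) -> (s | q)) -> t) -> (r & p)
≡ ~(((r -> (t & s)) -> (s | q)) -> t) | (r & p)
≡ ~(~((r -> (t & s)) -> (s | q)) | t) | (r & p)
≡ ~(~(~(r -> (t & s)) | s | q) | t) | (r & p)
≡ ~(~(~(~r | (t & s)) | s | q) | t) | (r & p)
≡ (~~(~(~r | (t & s)) | s | q) & ~t) | (r & p)
≡ ((~(~r | (t & s)) | s | q) & ~t) | (r & p)
≡ (((~~r & ~(t & s)) | s | q) & ~t) | (r & p)
≡ (((r & ~(t & s)) | s | q) & ~t) | (r & p)
≡ (((r & (~t | ~s)) | s | q) & ~t) | (r & p)
≡ (r & ~t & ~t) | (r & ~s & ~t) | (s & ~t) | (q & ~t) | (r & p)
≡ (r & ~t) | (s & ~t) | (q & ~t) | (r & p)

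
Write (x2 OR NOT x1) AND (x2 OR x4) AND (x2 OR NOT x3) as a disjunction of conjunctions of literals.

(x2 OR NOT x1) AND (x2 OR x4) AND (x2 OR NOT x3)
= (x2 AND x2 AND x2) OR (x2 AND x2 AND NOT x3) OR (x2 AND x4 AND x2) OR (x2 AND x4 AND NOT x3) OR (NOT x1 AND x2 AND x2) OR (NOT x1 AND x2 AND NOT x3) OR (NOT x1 AND x4 AND x2) OR (NOT x1 AND x4 AND NOT x3)   [distribute AND over OR]
= x2 OR (NOT x1 AND x4 AND NOT x3)   [simplify]

x2 OR (NOT x1 AND x4 AND NOT x3)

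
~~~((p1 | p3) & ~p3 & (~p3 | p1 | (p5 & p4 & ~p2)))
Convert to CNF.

~~~((p1 | p3) & ~p3 & (~p3 | p1 | (p5 & p4 & ~p2)))
≡ ~((p1 | p3) & ~p3 & (~p3 | p1 | (p5 & p4 & ~p2)))   [double negation]
≡ ~(p1 | p3) | ~~p3 | ~(~p3 | p1 | (p5 & p4 & ~p2))   [De Morgan]
≡ (~p1 & ~p3) | ~~p3 | ~(~p3 | p1 | (p5 & p4 & ~p2))   [De Morgan]
≡ (~p1 & ~p3) | p3 | ~(~p3 | p1 | (p5 & p4 & ~p2))   [double negation]
≡ (~p1 & ~p3) | p3 | (~~p3 & ~p1 & ~(p5 & p4 & ~p2))   [De Morgan]
≡ (~p1 & ~p3) | p3 | (p3 & ~p1 & ~(p5 & p4 & ~p2))   [double negation]
≡ (~p1 & ~p3) | p3 | (p3 & ~p1 & (~p5 | ~p4 | ~~p2))   [De Morgan]
≡ (~p1 & ~p3) | p3 | (p3 & ~p1 & (~p5 | ~p4 | p2))   [double negation]
≡ (~p1 | p3 | p3) & (~p1 | p3 | ~p1) & (~p1 | p3 | ~p5 | ~p4 | p2) & (~p3 | p3 | p3) & (~p3 | p3 | ~p1) & (~p3 | p3 | ~p5 | ~p4 | p2)   [distribute | over &]
≡ ~p1 | p3   [simplify]

~p1 | p3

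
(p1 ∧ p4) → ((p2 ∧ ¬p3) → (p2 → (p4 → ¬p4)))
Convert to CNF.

¬p1 ∨ ¬p4 ∨ ¬p2 ∨ p3

(p1 ∧ p4) → ((p2 ∧ ¬p3) → (p2 → (p4 → ¬p4)))
≡ ¬(p1 ∧ p4) ∨ ((p2 ∧ ¬p3) → (p2 → (p4 → ¬p4)))   [eliminate →]
≡ ¬(p1 ∧ p4) ∨ ¬(p2 ∧ ¬p3) ∨ (p2 → (p4 → ¬p4))   [eliminate →]
≡ ¬(p1 ∧ p4) ∨ ¬(p2 ∧ ¬p3) ∨ ¬p2 ∨ (p4 → ¬p4)   [eliminate →]
≡ ¬(p1 ∧ p4) ∨ ¬(p2 ∧ ¬p3) ∨ ¬p2 ∨ ¬p4 ∨ ¬p4   [eliminate →]
≡ ¬p1 ∨ ¬p4 ∨ ¬(p2 ∧ ¬p3) ∨ ¬p2 ∨ ¬p4 ∨ ¬p4   [De Morgan]
≡ ¬p1 ∨ ¬p4 ∨ ¬p2 ∨ ¬¬p3 ∨ ¬p2 ∨ ¬p4 ∨ ¬p4   [De Morgan]
≡ ¬p1 ∨ ¬p4 ∨ ¬p2 ∨ p3 ∨ ¬p2 ∨ ¬p4 ∨ ¬p4   [double negation]
≡ ¬p1 ∨ ¬p4 ∨ ¬p2 ∨ p3   [simplify]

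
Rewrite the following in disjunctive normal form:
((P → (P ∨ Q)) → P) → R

((P → (P ∨ Q)) → P) → R
≡ ¬((P → (P ∨ Q)) → P) ∨ R   [eliminate →]
≡ ¬(¬(P → (P ∨ Q)) ∨ P) ∨ R   [eliminate →]
≡ ¬(¬(¬P ∨ P ∨ Q) ∨ P) ∨ R   [eliminate →]
≡ (¬¬(¬P ∨ P ∨ Q) ∧ ¬P) ∨ R   [De Morgan]
≡ ((¬P ∨ P ∨ Q) ∧ ¬P) ∨ R   [double negation]
≡ (¬P ∧ ¬P) ∨ (P ∧ ¬P) ∨ (Q ∧ ¬P) ∨ R   [distribute ∧ over ∨]
≡ ¬P ∨ R   [simplify]

¬P ∨ R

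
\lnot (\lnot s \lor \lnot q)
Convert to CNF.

s \land q

\lnot (\lnot s \lor \lnot q)
≡ \lnot \lnot s \land \lnot \lnot q   [De Morgan]
≡ s \land \lnot \lnot q   [double negation]
≡ s \land q   [double negation]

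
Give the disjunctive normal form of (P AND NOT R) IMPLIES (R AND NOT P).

NOT P OR R

(P AND NOT R) IMPLIES (R AND NOT P)
= NOT (P AND NOT R) OR (R AND NOT P)
= NOT P OR NOT NOT R OR (R AND NOT P)
= NOT P OR R OR (R AND NOT P)
= NOT P OR R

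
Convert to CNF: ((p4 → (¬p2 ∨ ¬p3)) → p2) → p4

((p4 → (¬p2 ∨ ¬p3)) → p2) → p4
= ¬((p4 → (¬p2 ∨ ¬p3)) → p2) ∨ p4   (eliminate →)
= ¬(¬(p4 → (¬p2 ∨ ¬p3)) ∨ p2) ∨ p4   (eliminate →)
= ¬(¬(¬p4 ∨ ¬p2 ∨ ¬p3) ∨ p2) ∨ p4   (eliminate →)
= (¬¬(¬p4 ∨ ¬p2 ∨ ¬p3) ∧ ¬p2) ∨ p4   (De Morgan)
= ((¬p4 ∨ ¬p2 ∨ ¬p3) ∧ ¬p2) ∨ p4   (double negation)
= (¬p4 ∨ ¬p2 ∨ ¬p3 ∨ p4) ∧ (¬p2 ∨ p4)   (distribute ∨ over ∧)
= ¬p2 ∨ p4   (simplify)

¬p2 ∨ p4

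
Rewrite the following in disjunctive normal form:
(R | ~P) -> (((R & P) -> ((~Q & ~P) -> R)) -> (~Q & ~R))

(~R & P) | (~Q & ~R)

(R | ~P) -> (((R & P) -> ((~Q & ~P) -> R)) -> (~Q & ~R))
= ~(R | ~P) | (((R & P) -> ((~Q & ~P) -> R)) -> (~Q & ~R))   [eliminate ->]
= ~(R | ~P) | ~((R & P) -> ((~Q & ~P) -> R)) | (~Q & ~R)   [eliminate ->]
= ~(R | ~P) | ~(~(R & P) | ((~Q & ~P) -> R)) | (~Q & ~R)   [eliminate ->]
= ~(R | ~P) | ~(~(R & P) | ~(~Q & ~P) | R) | (~Q & ~R)   [eliminate ->]
= (~R & ~~P) | ~(~(R & P) | ~(~Q & ~P) | R) | (~Q & ~R)   [De Morgan]
= (~R & P) | ~(~(R & P) | ~(~Q & ~P) | R) | (~Q & ~R)   [double negation]
= (~R & P) | (~~(R & P) & ~~(~Q & ~P) & ~R) | (~Q & ~R)   [De Morgan]
= (~R & P) | (R & P & ~~(~Q & ~P) & ~R) | (~Q & ~R)   [double negation]
= (~R & P) | (R & P & ~Q & ~P & ~R) | (~Q & ~R)   [double negation]
= (~R & P) | (~Q & ~R)   [simplify]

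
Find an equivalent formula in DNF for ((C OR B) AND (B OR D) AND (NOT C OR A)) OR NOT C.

((C OR B) AND (B OR D) AND (NOT C OR A)) OR NOT C
≡ (C AND B AND NOT C) OR (C AND B AND A) OR (C AND D AND NOT C) OR (C AND D AND A) OR (B AND B AND NOT C) OR (B AND B AND A) OR (B AND D AND NOT C) OR (B AND D AND A) OR NOT C   [distribute AND over OR]
≡ (C AND D AND A) OR (B AND A) OR NOT C   [simplify]

(C AND D AND A) OR (B AND A) OR NOT C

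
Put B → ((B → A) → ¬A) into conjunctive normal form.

¬B ∨ ¬A

B → ((B → A) → ¬A)
= ¬B ∨ ((B → A) → ¬A)   [eliminate →]
= ¬B ∨ ¬(B → A) ∨ ¬A   [eliminate →]
= ¬B ∨ ¬(¬B ∨ A) ∨ ¬A   [eliminate →]
= ¬B ∨ (¬¬B ∧ ¬A) ∨ ¬A   [De Morgan]
= ¬B ∨ (B ∧ ¬A) ∨ ¬A   [double negation]
= (¬B ∨ B ∨ ¬A) ∧ (¬B ∨ ¬A ∨ ¬A)   [distribute ∨ over ∧]
= ¬B ∨ ¬A   [simplify]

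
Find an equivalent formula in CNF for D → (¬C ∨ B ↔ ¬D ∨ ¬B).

(¬D ∨ ¬B) ∧ (¬D ∨ B ∨ ¬C)

D → (¬C ∨ B ↔ ¬D ∨ ¬B)
= ¬D ∨ (¬C ∨ B ↔ ¬D ∨ ¬B)   (eliminate →)
= ¬D ∨ (¬C ∨ B → ¬D ∨ ¬B) ∧ (¬D ∨ ¬B → ¬C ∨ B)   (eliminate ↔)
= ¬D ∨ (¬(¬C ∨ B) ∨ ¬D ∨ ¬B) ∧ (¬D ∨ ¬B → ¬C ∨ B)   (eliminate →)
= ¬D ∨ (¬(¬C ∨ B) ∨ ¬D ∨ ¬B) ∧ (¬(¬D ∨ ¬B) ∨ ¬C ∨ B)   (eliminate →)
= ¬D ∨ (¬¬C ∧ ¬B ∨ ¬D ∨ ¬B) ∧ (¬(¬D ∨ ¬B) ∨ ¬C ∨ B)   (De Morgan)
= ¬D ∨ (C ∧ ¬B ∨ ¬D ∨ ¬B) ∧ (¬(¬D ∨ ¬B) ∨ ¬C ∨ B)   (double negation)
= ¬D ∨ (C ∧ ¬B ∨ ¬D ∨ ¬B) ∧ (¬¬D ∧ ¬¬B ∨ ¬C ∨ B)   (De Morgan)
= ¬D ∨ (C ∧ ¬B ∨ ¬D ∨ ¬B) ∧ (D ∧ ¬¬B ∨ ¬C ∨ B)   (double negation)
= ¬D ∨ (C ∧ ¬B ∨ ¬D ∨ ¬B) ∧ (D ∧ B ∨ ¬C ∨ B)   (double negation)
= (¬D ∨ C ∨ ¬D ∨ ¬B) ∧ (¬D ∨ ¬B ∨ ¬D ∨ ¬B) ∧ (¬D ∨ D ∨ ¬C ∨ B) ∧ (¬D ∨ B ∨ ¬C ∨ B)   (distribute ∨ over ∧)
= (¬D ∨ ¬B) ∧ (¬D ∨ B ∨ ¬C)   (simplify)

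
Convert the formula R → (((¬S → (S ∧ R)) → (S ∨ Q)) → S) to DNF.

R → (((¬S → (S ∧ R)) → (S ∨ Q)) → S)
= ¬R ∨ (((¬S → (S ∧ R)) → (S ∨ Q)) → S)   [eliminate →]
= ¬R ∨ ¬((¬S → (S ∧ R)) → (S ∨ Q)) ∨ S   [eliminate →]
= ¬R ∨ ¬(¬(¬S → (S ∧ R)) ∨ S ∨ Q) ∨ S   [eliminate →]
= ¬R ∨ ¬(¬(¬¬S ∨ (S ∧ R)) ∨ S ∨ Q) ∨ S   [eliminate →]
= ¬R ∨ (¬¬(¬¬S ∨ (S ∧ R)) ∧ ¬S ∧ ¬Q) ∨ S   [De Morgan]
= ¬R ∨ ((¬¬S ∨ (S ∧ R)) ∧ ¬S ∧ ¬Q) ∨ S   [double negation]
= ¬R ∨ ((S ∨ (S ∧ R)) ∧ ¬S ∧ ¬Q) ∨ S   [double negation]
= ¬R ∨ (S ∧ ¬S ∧ ¬Q) ∨ (S ∧ R ∧ ¬S ∧ ¬Q) ∨ S   [distribute ∧ over ∨]
= ¬R ∨ S   [simplify]

¬R ∨ S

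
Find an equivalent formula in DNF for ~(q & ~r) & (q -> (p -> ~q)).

~q | (r & ~p)

~(q & ~r) & (q -> (p -> ~q))
≡ ~(q & ~r) & (~q | (p -> ~q))   — eliminate ->
≡ ~(q & ~r) & (~q | ~p | ~q)   — eliminate ->
≡ (~q | ~~r) & (~q | ~p | ~q)   — De Morgan
≡ (~q | r) & (~q | ~p | ~q)   — double negation
≡ (~q & ~q) | (~q & ~p) | (~q & ~q) | (r & ~q) | (r & ~p) | (r & ~q)   — distribute & over |
≡ ~q | (r & ~p)   — simplify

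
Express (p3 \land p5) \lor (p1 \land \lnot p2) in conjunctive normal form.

(p3 \lor p1) \land (p3 \lor \lnot p2) \land (p5 \lor p1) \land (p5 \lor \lnot p2)

(p3 \land p5) \lor (p1 \land \lnot p2)
⇔ (p3 \lor p1) \land (p3 \lor \lnot p2) \land (p5 \lor p1) \land (p5 \lor \lnot p2)   [distribute \lor over \land]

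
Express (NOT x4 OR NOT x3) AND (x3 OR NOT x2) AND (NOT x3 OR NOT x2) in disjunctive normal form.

(NOT x4 OR NOT x3) AND (x3 OR NOT x2) AND (NOT x3 OR NOT x2)
⇔ (NOT x4 AND x3 AND NOT x3) OR (NOT x4 AND x3 AND NOT x2) OR (NOT x4 AND NOT x2 AND NOT x3) OR (NOT x4 AND NOT x2 AND NOT x2) OR (NOT x3 AND x3 AND NOT x3) OR (NOT x3 AND x3 AND NOT x2) OR (NOT x3 AND NOT x2 AND NOT x3) OR (NOT x3 AND NOT x2 AND NOT x2)   [distribute AND over OR]
⇔ (NOT x4 AND NOT x2) OR (NOT x3 AND NOT x2)   [simplify]

(NOT x4 AND NOT x2) OR (NOT x3 AND NOT x2)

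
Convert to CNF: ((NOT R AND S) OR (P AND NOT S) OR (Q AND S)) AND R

(NOT R OR P OR Q) AND (NOT R OR NOT S OR Q) AND (S OR P) AND R

((NOT R AND S) OR (P AND NOT S) OR (Q AND S)) AND R
≡ (NOT R OR P OR Q) AND (NOT R OR P OR S) AND (NOT R OR NOT S OR Q) AND (NOT R OR NOT S OR S) AND (S OR P OR Q) AND (S OR P OR S) AND (S OR NOT S OR Q) AND (S OR NOT S OR S) AND R   (distribute OR over AND)
≡ (NOT R OR P OR Q) AND (NOT R OR NOT S OR Q) AND (S OR P) AND R   (simplify)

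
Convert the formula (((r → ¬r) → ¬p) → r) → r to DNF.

(((r → ¬r) → ¬p) → r) → r
≡ ¬(((r → ¬r) → ¬p) → r) ∨ r   [eliminate →]
≡ ¬(¬((r → ¬r) → ¬p) ∨ r) ∨ r   [eliminate →]
≡ ¬(¬(¬(r → ¬r) ∨ ¬p) ∨ r) ∨ r   [eliminate →]
≡ ¬(¬(¬(¬r ∨ ¬r) ∨ ¬p) ∨ r) ∨ r   [eliminate →]
≡ (¬¬(¬(¬r ∨ ¬r) ∨ ¬p) ∧ ¬r) ∨ r   [De Morgan]
≡ ((¬(¬r ∨ ¬r) ∨ ¬p) ∧ ¬r) ∨ r   [double negation]
≡ (((¬¬r ∧ ¬¬r) ∨ ¬p) ∧ ¬r) ∨ r   [De Morgan]
≡ (((r ∧ ¬¬r) ∨ ¬p) ∧ ¬r) ∨ r   [double negation]
≡ (((r ∧ r) ∨ ¬p) ∧ ¬r) ∨ r   [double negation]
≡ (r ∧ r ∧ ¬r) ∨ (¬p ∧ ¬r) ∨ r   [distribute ∧ over ∨]
≡ (¬p ∧ ¬r) ∨ r   [simplify]

(¬p ∧ ¬r) ∨ r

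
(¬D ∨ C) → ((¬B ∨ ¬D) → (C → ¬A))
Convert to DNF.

(B ∧ D) ∨ ¬C ∨ ¬A

(¬D ∨ C) → ((¬B ∨ ¬D) → (C → ¬A))
≡ ¬(¬D ∨ C) ∨ ((¬B ∨ ¬D) → (C → ¬A))
≡ ¬(¬D ∨ C) ∨ ¬(¬B ∨ ¬D) ∨ (C → ¬A)
≡ ¬(¬D ∨ C) ∨ ¬(¬B ∨ ¬D) ∨ ¬C ∨ ¬A
≡ (¬¬D ∧ ¬C) ∨ ¬(¬B ∨ ¬D) ∨ ¬C ∨ ¬A
≡ (D ∧ ¬C) ∨ ¬(¬B ∨ ¬D) ∨ ¬C ∨ ¬A
≡ (D ∧ ¬C) ∨ (¬¬B ∧ ¬¬D) ∨ ¬C ∨ ¬A
≡ (D ∧ ¬C) ∨ (B ∧ ¬¬D) ∨ ¬C ∨ ¬A
≡ (D ∧ ¬C) ∨ (B ∧ D) ∨ ¬C ∨ ¬A
≡ (B ∧ D) ∨ ¬C ∨ ¬A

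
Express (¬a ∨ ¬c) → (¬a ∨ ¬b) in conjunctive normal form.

(¬a ∨ ¬c) → (¬a ∨ ¬b)
⇔ ¬(¬a ∨ ¬c) ∨ ¬a ∨ ¬b   — eliminate →
⇔ (¬¬a ∧ ¬¬c) ∨ ¬a ∨ ¬b   — De Morgan
⇔ (a ∧ ¬¬c) ∨ ¬a ∨ ¬b   — double negation
⇔ (a ∧ c) ∨ ¬a ∨ ¬b   — double negation
⇔ (a ∨ ¬a ∨ ¬b) ∧ (c ∨ ¬a ∨ ¬b)   — distribute ∨ over ∧
⇔ c ∨ ¬a ∨ ¬b   — simplify

c ∨ ¬a ∨ ¬b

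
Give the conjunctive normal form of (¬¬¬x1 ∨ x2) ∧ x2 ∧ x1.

(¬¬¬x1 ∨ x2) ∧ x2 ∧ x1
≡ (¬x1 ∨ x2) ∧ x2 ∧ x1   [double negation]
≡ x2 ∧ x1   [simplify]

x2 ∧ x1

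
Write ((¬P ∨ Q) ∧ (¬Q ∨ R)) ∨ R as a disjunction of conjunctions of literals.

(¬P ∧ ¬Q) ∨ R

((¬P ∨ Q) ∧ (¬Q ∨ R)) ∨ R
≡ (¬P ∧ ¬Q) ∨ (¬P ∧ R) ∨ (Q ∧ ¬Q) ∨ (Q ∧ R) ∨ R   [distribute ∧ over ∨]
≡ (¬P ∧ ¬Q) ∨ R   [simplify]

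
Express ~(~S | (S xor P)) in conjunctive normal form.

S & (~S | P)

~(~S | (S xor P))
= ~(~S | ((S | P) & ~(S & P)))   [expand xor]
= ~~S & ~((S | P) & ~(S & P))   [De Morgan]
= S & ~((S | P) & ~(S & P))   [double negation]
= S & (~(S | P) | ~~(S & P))   [De Morgan]
= S & ((~S & ~P) | ~~(S & P))   [De Morgan]
= S & ((~S & ~P) | (S & P))   [double negation]
= S & (~S | S) & (~S | P) & (~P | S) & (~P | P)   [distribute | over &]
= S & (~S | P)   [simplify]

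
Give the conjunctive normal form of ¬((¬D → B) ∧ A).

(¬D ∨ ¬A) ∧ (¬B ∨ ¬A)

¬((¬D → B) ∧ A)
⇔ ¬((¬¬D ∨ B) ∧ A)
⇔ ¬(¬¬D ∨ B) ∨ ¬A
⇔ (¬¬¬D ∧ ¬B) ∨ ¬A
⇔ (¬D ∧ ¬B) ∨ ¬A
⇔ (¬D ∨ ¬A) ∧ (¬B ∨ ¬A)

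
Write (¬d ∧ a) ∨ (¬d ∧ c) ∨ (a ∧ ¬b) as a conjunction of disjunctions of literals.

(¬d ∧ a) ∨ (¬d ∧ c) ∨ (a ∧ ¬b)
≡ (¬d ∨ ¬d ∨ a) ∧ (¬d ∨ ¬d ∨ ¬b) ∧ (¬d ∨ c ∨ a) ∧ (¬d ∨ c ∨ ¬b) ∧ (a ∨ ¬d ∨ a) ∧ (a ∨ ¬d ∨ ¬b) ∧ (a ∨ c ∨ a) ∧ (a ∨ c ∨ ¬b)
≡ (¬d ∨ a) ∧ (¬d ∨ ¬b) ∧ (a ∨ c)

(¬d ∨ a) ∧ (¬d ∨ ¬b) ∧ (a ∨ c)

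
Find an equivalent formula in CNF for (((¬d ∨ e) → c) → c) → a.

(((¬d ∨ e) → c) → c) → a
≡ ¬(((¬d ∨ e) → c) → c) ∨ a
≡ ¬(¬((¬d ∨ e) → c) ∨ c) ∨ a
≡ ¬(¬(¬(¬d ∨ e) ∨ c) ∨ c) ∨ a
≡ (¬¬(¬(¬d ∨ e) ∨ c) ∧ ¬c) ∨ a
≡ ((¬(¬d ∨ e) ∨ c) ∧ ¬c) ∨ a
≡ (((¬¬d ∧ ¬e) ∨ c) ∧ ¬c) ∨ a
≡ (((d ∧ ¬e) ∨ c) ∧ ¬c) ∨ a
≡ (d ∨ c ∨ a) ∧ (¬e ∨ c ∨ a) ∧ (¬c ∨ a)

(d ∨ c ∨ a) ∧ (¬e ∨ c ∨ a) ∧ (¬c ∨ a)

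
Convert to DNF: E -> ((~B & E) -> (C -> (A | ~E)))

~E | B | ~C | A

E -> ((~B & E) -> (C -> (A | ~E)))
≡ ~E | ((~B & E) -> (C -> (A | ~E)))   — eliminate ->
≡ ~E | ~(~B & E) | (C -> (A | ~E))   — eliminate ->
≡ ~E | ~(~B & E) | ~C | A | ~E   — eliminate ->
≡ ~E | ~~B | ~E | ~C | A | ~E   — De Morgan
≡ ~E | B | ~E | ~C | A | ~E   — double negation
≡ ~E | B | ~C | A   — simplify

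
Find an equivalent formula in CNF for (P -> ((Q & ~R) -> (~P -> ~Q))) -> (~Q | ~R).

(P -> ((Q & ~R) -> (~P -> ~Q))) -> (~Q | ~R)
⇔ ~(P -> ((Q & ~R) -> (~P -> ~Q))) | ~Q | ~R
⇔ ~(~P | ((Q & ~R) -> (~P -> ~Q))) | ~Q | ~R
⇔ ~(~P | ~(Q & ~R) | (~P -> ~Q)) | ~Q | ~R
⇔ ~(~P | ~(Q & ~R) | ~~P | ~Q) | ~Q | ~R
⇔ (~~P & ~~(Q & ~R) & ~~~P & ~~Q) | ~Q | ~R
⇔ (P & ~~(Q & ~R) & ~~~P & ~~Q) | ~Q | ~R
⇔ (P & Q & ~R & ~~~P & ~~Q) | ~Q | ~R
⇔ (P & Q & ~R & ~P & ~~Q) | ~Q | ~R
⇔ (P & Q & ~R & ~P & Q) | ~Q | ~R
⇔ (P | ~Q | ~R) & (Q | ~Q | ~R) & (~R | ~Q | ~R) & (~P | ~Q | ~R) & (Q | ~Q | ~R)
⇔ ~R | ~Q

~R | ~Q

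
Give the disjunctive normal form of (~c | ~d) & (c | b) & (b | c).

(~c & b) | (~d & c) | (~d & b)

(~c | ~d) & (c | b) & (b | c)
≡ (~c & c & b) | (~c & c & c) | (~c & b & b) | (~c & b & c) | (~d & c & b) | (~d & c & c) | (~d & b & b) | (~d & b & c)   [distribute & over |]
≡ (~c & b) | (~d & c) | (~d & b)   [simplify]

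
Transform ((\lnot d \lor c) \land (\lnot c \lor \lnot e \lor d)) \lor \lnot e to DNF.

(\lnot d \land \lnot c) \lor (c \land d) \lor \lnot e

((\lnot d \lor c) \land (\lnot c \lor \lnot e \lor d)) \lor \lnot e
≡ (\lnot d \land \lnot c) \lor (\lnot d \land \lnot e) \lor (\lnot d \land d) \lor (c \land \lnot c) \lor (c \land \lnot e) \lor (c \land d) \lor \lnot e   [distribute \land over \lor]
≡ (\lnot d \land \lnot c) \lor (c \land d) \lor \lnot e   [simplify]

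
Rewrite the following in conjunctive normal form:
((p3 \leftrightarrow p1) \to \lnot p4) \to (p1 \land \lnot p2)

(\lnot p3 \lor p1) \land (\lnot p1 \lor p3 \lor \lnot p2) \land (p4 \lor p1) \land (p4 \lor \lnot p2)

((p3 \leftrightarrow p1) \to \lnot p4) \to (p1 \land \lnot p2)
= \lnot ((p3 \leftrightarrow p1) \to \lnot p4) \lor (p1 \land \lnot p2)
= \lnot (\lnot (p3 \leftrightarrow p1) \lor \lnot p4) \lor (p1 \land \lnot p2)
= \lnot (\lnot ((p3 \to p1) \land (p1 \to p3)) \lor \lnot p4) \lor (p1 \land \lnot p2)
= \lnot (\lnot ((\lnot p3 \lor p1) \land (p1 \to p3)) \lor \lnot p4) \lor (p1 \land \lnot p2)
= \lnot (\lnot ((\lnot p3 \lor p1) \land (\lnot p1 \lor p3)) \lor \lnot p4) \lor (p1 \land \lnot p2)
= (\lnot \lnot ((\lnot p3 \lor p1) \land (\lnot p1 \lor p3)) \land \lnot \lnot p4) \lor (p1 \land \lnot p2)
= ((\lnot p3 \lor p1) \land (\lnot p1 \lor p3) \land \lnot \lnot p4) \lor (p1 \land \lnot p2)
= ((\lnot p3 \lor p1) \land (\lnot p1 \lor p3) \land p4) \lor (p1 \land \lnot p2)
= (\lnot p3 \lor p1 \lor p1) \land (\lnot p3 \lor p1 \lor \lnot p2) \land (\lnot p1 \lor p3 \lor p1) \land (\lnot p1 \lor p3 \lor \lnot p2) \land (p4 \lor p1) \land (p4 \lor \lnot p2)
= (\lnot p3 \lor p1) \land (\lnot p1 \lor p3 \lor \lnot p2) \land (p4 \lor p1) \land (p4 \lor \lnot p2)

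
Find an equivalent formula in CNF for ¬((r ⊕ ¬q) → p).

(r ∨ ¬q) ∧ (¬r ∨ q) ∧ ¬p

¬((r ⊕ ¬q) → p)
≡ ¬(¬(r ⊕ ¬q) ∨ p)   [eliminate →]
≡ ¬(¬((r ∨ ¬q) ∧ ¬(r ∧ ¬q)) ∨ p)   [expand ⊕]
≡ ¬¬((r ∨ ¬q) ∧ ¬(r ∧ ¬q)) ∧ ¬p   [De Morgan]
≡ (r ∨ ¬q) ∧ ¬(r ∧ ¬q) ∧ ¬p   [double negation]
≡ (r ∨ ¬q) ∧ (¬r ∨ ¬¬q) ∧ ¬p   [De Morgan]
≡ (r ∨ ¬q) ∧ (¬r ∨ q) ∧ ¬p   [double negation]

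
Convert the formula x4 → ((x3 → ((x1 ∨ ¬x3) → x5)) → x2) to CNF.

x4 → ((x3 → ((x1 ∨ ¬x3) → x5)) → x2)
≡ ¬x4 ∨ ((x3 → ((x1 ∨ ¬x3) → x5)) → x2)   — eliminate →
≡ ¬x4 ∨ ¬(x3 → ((x1 ∨ ¬x3) → x5)) ∨ x2   — eliminate →
≡ ¬x4 ∨ ¬(¬x3 ∨ ((x1 ∨ ¬x3) → x5)) ∨ x2   — eliminate →
≡ ¬x4 ∨ ¬(¬x3 ∨ ¬(x1 ∨ ¬x3) ∨ x5) ∨ x2   — eliminate →
≡ ¬x4 ∨ (¬¬x3 ∧ ¬¬(x1 ∨ ¬x3) ∧ ¬x5) ∨ x2   — De Morgan
≡ ¬x4 ∨ (x3 ∧ ¬¬(x1 ∨ ¬x3) ∧ ¬x5) ∨ x2   — double negation
≡ ¬x4 ∨ (x3 ∧ (x1 ∨ ¬x3) ∧ ¬x5) ∨ x2   — double negation
≡ (¬x4 ∨ x3 ∨ x2) ∧ (¬x4 ∨ x1 ∨ ¬x3 ∨ x2) ∧ (¬x4 ∨ ¬x5 ∨ x2)   — distribute ∨ over ∧

(¬x4 ∨ x3 ∨ x2) ∧ (¬x4 ∨ x1 ∨ ¬x3 ∨ x2) ∧ (¬x4 ∨ ¬x5 ∨ x2)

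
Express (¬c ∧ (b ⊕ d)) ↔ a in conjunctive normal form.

(¬c ∧ (b ⊕ d)) ↔ a
≡ ((¬c ∧ (b ⊕ d)) → a) ∧ (a → (¬c ∧ (b ⊕ d)))   [eliminate ↔]
≡ (¬(¬c ∧ (b ⊕ d)) ∨ a) ∧ (a → (¬c ∧ (b ⊕ d)))   [eliminate →]
≡ (¬(¬c ∧ (b ∨ d) ∧ ¬(b ∧ d)) ∨ a) ∧ (a → (¬c ∧ (b ⊕ d)))   [expand ⊕]
≡ (¬(¬c ∧ (b ∨ d) ∧ ¬(b ∧ d)) ∨ a) ∧ (¬a ∨ (¬c ∧ (b ⊕ d)))   [eliminate →]
≡ (¬(¬c ∧ (b ∨ d) ∧ ¬(b ∧ d)) ∨ a) ∧ (¬a ∨ (¬c ∧ (b ∨ d) ∧ ¬(b ∧ d)))   [expand ⊕]
≡ (¬¬c ∨ ¬(b ∨ d) ∨ ¬¬(b ∧ d) ∨ a) ∧ (¬a ∨ (¬c ∧ (b ∨ d) ∧ ¬(b ∧ d)))   [De Morgan]
≡ (c ∨ ¬(b ∨ d) ∨ ¬¬(b ∧ d) ∨ a) ∧ (¬a ∨ (¬c ∧ (b ∨ d) ∧ ¬(b ∧ d)))   [double negation]
≡ (c ∨ (¬b ∧ ¬d) ∨ ¬¬(b ∧ d) ∨ a) ∧ (¬a ∨ (¬c ∧ (b ∨ d) ∧ ¬(b ∧ d)))   [De Morgan]
≡ (c ∨ (¬b ∧ ¬d) ∨ (b ∧ d) ∨ a) ∧ (¬a ∨ (¬c ∧ (b ∨ d) ∧ ¬(b ∧ d)))   [double negation]
≡ (c ∨ (¬b ∧ ¬d) ∨ (b ∧ d) ∨ a) ∧ (¬a ∨ (¬c ∧ (b ∨ d) ∧ (¬b ∨ ¬d)))   [De Morgan]
≡ (c ∨ ¬b ∨ b ∨ a) ∧ (c ∨ ¬b ∨ d ∨ a) ∧ (c ∨ ¬d ∨ b ∨ a) ∧ (c ∨ ¬d ∨ d ∨ a) ∧ (¬a ∨ ¬c) ∧ (¬a ∨ b ∨ d) ∧ (¬a ∨ ¬b ∨ ¬d)   [distribute ∨ over ∧]
≡ (c ∨ ¬b ∨ d ∨ a) ∧ (c ∨ ¬d ∨ b ∨ a) ∧ (¬a ∨ ¬c) ∧ (¬a ∨ b ∨ d) ∧ (¬a ∨ ¬b ∨ ¬d)   [simplify]

(c ∨ ¬b ∨ d ∨ a) ∧ (c ∨ ¬d ∨ b ∨ a) ∧ (¬a ∨ ¬c) ∧ (¬a ∨ b ∨ d) ∧ (¬a ∨ ¬b ∨ ¬d)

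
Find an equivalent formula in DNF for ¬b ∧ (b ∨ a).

¬b ∧ a

¬b ∧ (b ∨ a)
≡ (¬b ∧ b) ∨ (¬b ∧ a)   [distribute ∧ over ∨]
≡ ¬b ∧ a   [simplify]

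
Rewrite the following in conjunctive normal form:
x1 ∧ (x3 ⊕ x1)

x1 ∧ (x3 ⊕ x1)
⇔ x1 ∧ (x3 ∨ x1) ∧ ¬(x3 ∧ x1)   [expand ⊕]
⇔ x1 ∧ (x3 ∨ x1) ∧ (¬x3 ∨ ¬x1)   [De Morgan]
⇔ x1 ∧ (¬x3 ∨ ¬x1)   [simplify]

x1 ∧ (¬x3 ∨ ¬x1)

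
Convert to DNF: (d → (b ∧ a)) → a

(d ∧ ¬b) ∨ (d ∧ ¬a) ∨ a

(d → (b ∧ a)) → a
= ¬(d → (b ∧ a)) ∨ a   — eliminate →
= ¬(¬d ∨ (b ∧ a)) ∨ a   — eliminate →
= (¬¬d ∧ ¬(b ∧ a)) ∨ a   — De Morgan
= (d ∧ ¬(b ∧ a)) ∨ a   — double negation
= (d ∧ (¬b ∨ ¬a)) ∨ a   — De Morgan
= (d ∧ ¬b) ∨ (d ∧ ¬a) ∨ a   — distribute ∧ over ∨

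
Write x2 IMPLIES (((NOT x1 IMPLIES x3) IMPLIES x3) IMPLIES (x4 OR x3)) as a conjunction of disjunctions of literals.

x2 IMPLIES (((NOT x1 IMPLIES x3) IMPLIES x3) IMPLIES (x4 OR x3))
⇔ NOT x2 OR (((NOT x1 IMPLIES x3) IMPLIES x3) IMPLIES (x4 OR x3))   — eliminate IMPLIES
⇔ NOT x2 OR NOT ((NOT x1 IMPLIES x3) IMPLIES x3) OR x4 OR x3   — eliminate IMPLIES
⇔ NOT x2 OR NOT (NOT (NOT x1 IMPLIES x3) OR x3) OR x4 OR x3   — eliminate IMPLIES
⇔ NOT x2 OR NOT (NOT (NOT NOT x1 OR x3) OR x3) OR x4 OR x3   — eliminate IMPLIES
⇔ NOT x2 OR (NOT NOT (NOT NOT x1 OR x3) AND NOT x3) OR x4 OR x3   — De Morgan
⇔ NOT x2 OR ((NOT NOT x1 OR x3) AND NOT x3) OR x4 OR x3   — double negation
⇔ NOT x2 OR ((x1 OR x3) AND NOT x3) OR x4 OR x3   — double negation
⇔ (NOT x2 OR x1 OR x3 OR x4 OR x3) AND (NOT x2 OR NOT x3 OR x4 OR x3)   — distribute OR over AND
⇔ NOT x2 OR x1 OR x3 OR x4   — simplify

NOT x2 OR x1 OR x3 OR x4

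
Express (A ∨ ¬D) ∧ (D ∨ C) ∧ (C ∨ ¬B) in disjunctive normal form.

(A ∧ D ∧ ¬B) ∨ (A ∧ C) ∨ (¬D ∧ C)

(A ∨ ¬D) ∧ (D ∨ C) ∧ (C ∨ ¬B)
≡ (A ∧ D ∧ C) ∨ (A ∧ D ∧ ¬B) ∨ (A ∧ C ∧ C) ∨ (A ∧ C ∧ ¬B) ∨ (¬D ∧ D ∧ C) ∨ (¬D ∧ D ∧ ¬B) ∨ (¬D ∧ C ∧ C) ∨ (¬D ∧ C ∧ ¬B)   [distribute ∧ over ∨]
≡ (A ∧ D ∧ ¬B) ∨ (A ∧ C) ∨ (¬D ∧ C)   [simplify]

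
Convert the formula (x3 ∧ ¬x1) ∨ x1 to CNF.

(x3 ∧ ¬x1) ∨ x1
= (x3 ∨ x1) ∧ (¬x1 ∨ x1)   [distribute ∨ over ∧]
= x3 ∨ x1   [simplify]

x3 ∨ x1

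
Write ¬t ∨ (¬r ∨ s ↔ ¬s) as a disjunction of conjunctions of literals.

¬t ∨ (¬r ∨ s ↔ ¬s)
= ¬t ∨ (¬r ∨ s → ¬s) ∧ (¬s → ¬r ∨ s)   (eliminate ↔)
= ¬t ∨ (¬(¬r ∨ s) ∨ ¬s) ∧ (¬s → ¬r ∨ s)   (eliminate →)
= ¬t ∨ (¬(¬r ∨ s) ∨ ¬s) ∧ (¬¬s ∨ ¬r ∨ s)   (eliminate →)
= ¬t ∨ (¬¬r ∧ ¬s ∨ ¬s) ∧ (¬¬s ∨ ¬r ∨ s)   (De Morgan)
= ¬t ∨ (r ∧ ¬s ∨ ¬s) ∧ (¬¬s ∨ ¬r ∨ s)   (double negation)
= ¬t ∨ (r ∧ ¬s ∨ ¬s) ∧ (s ∨ ¬r ∨ s)   (double negation)
= ¬t ∨ r ∧ ¬s ∧ s ∨ r ∧ ¬s ∧ ¬r ∨ r ∧ ¬s ∧ s ∨ ¬s ∧ s ∨ ¬s ∧ ¬r ∨ ¬s ∧ s   (distribute ∧ over ∨)
= ¬t ∨ ¬s ∧ ¬r   (simplify)

¬t ∨ ¬s ∧ ¬r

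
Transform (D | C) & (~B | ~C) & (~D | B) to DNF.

(D & ~C & B) | (C & ~B & ~D)

(D | C) & (~B | ~C) & (~D | B)
≡ (D & ~B & ~D) | (D & ~B & B) | (D & ~C & ~D) | (D & ~C & B) | (C & ~B & ~D) | (C & ~B & B) | (C & ~C & ~D) | (C & ~C & B)   (distribute & over |)
≡ (D & ~C & B) | (C & ~B & ~D)   (simplify)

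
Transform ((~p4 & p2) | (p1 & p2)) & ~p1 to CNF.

(~p4 | p1) & p2 & ~p1

((~p4 & p2) | (p1 & p2)) & ~p1
⇔ (~p4 | p1) & (~p4 | p2) & (p2 | p1) & (p2 | p2) & ~p1
⇔ (~p4 | p1) & p2 & ~p1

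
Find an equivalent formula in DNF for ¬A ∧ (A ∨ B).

¬A ∧ B

¬A ∧ (A ∨ B)
≡ (¬A ∧ A) ∨ (¬A ∧ B)   [distribute ∧ over ∨]
≡ ¬A ∧ B   [simplify]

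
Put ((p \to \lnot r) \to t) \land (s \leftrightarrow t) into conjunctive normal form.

(p \lor t) \land (r \lor t) \land (\lnot s \lor t) \land (\lnot t \lor s)

((p \to \lnot r) \to t) \land (s \leftrightarrow t)
≡ (\lnot (p \to \lnot r) \lor t) \land (s \leftrightarrow t)
≡ (\lnot (\lnot p \lor \lnot r) \lor t) \land (s \leftrightarrow t)
≡ (\lnot (\lnot p \lor \lnot r) \lor t) \land (s \to t) \land (t \to s)
≡ (\lnot (\lnot p \lor \lnot r) \lor t) \land (\lnot s \lor t) \land (t \to s)
≡ (\lnot (\lnot p \lor \lnot r) \lor t) \land (\lnot s \lor t) \land (\lnot t \lor s)
≡ ((\lnot \lnot p \land \lnot \lnot r) \lor t) \land (\lnot s \lor t) \land (\lnot t \lor s)
≡ ((p \land \lnot \lnot r) \lor t) \land (\lnot s \lor t) \land (\lnot t \lor s)
≡ ((p \land r) \lor t) \land (\lnot s \lor t) \land (\lnot t \lor s)
≡ (p \lor t) \land (r \lor t) \land (\lnot s \lor t) \land (\lnot t \lor s)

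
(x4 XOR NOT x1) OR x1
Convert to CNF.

NOT x4 OR x1

(x4 XOR NOT x1) OR x1
⇔ ((x4 OR NOT x1) AND NOT (x4 AND NOT x1)) OR x1   [expand XOR]
⇔ ((x4 OR NOT x1) AND (NOT x4 OR NOT NOT x1)) OR x1   [De Morgan]
⇔ ((x4 OR NOT x1) AND (NOT x4 OR x1)) OR x1   [double negation]
⇔ (x4 OR NOT x1 OR x1) AND (NOT x4 OR x1 OR x1)   [distribute OR over AND]
⇔ NOT x4 OR x1   [simplify]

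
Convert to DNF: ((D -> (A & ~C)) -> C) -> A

((D -> (A & ~C)) -> C) -> A
= ~((D -> (A & ~C)) -> C) | A
= ~(~(D -> (A & ~C)) | C) | A
= ~(~(~D | (A & ~C)) | C) | A
= (~~(~D | (A & ~C)) & ~C) | A
= ((~D | (A & ~C)) & ~C) | A
= (~D & ~C) | (A & ~C & ~C) | A
= (~D & ~C) | A

(~D & ~C) | A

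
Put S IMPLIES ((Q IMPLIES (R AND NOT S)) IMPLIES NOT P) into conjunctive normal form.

S IMPLIES ((Q IMPLIES (R AND NOT S)) IMPLIES NOT P)
⇔ NOT S OR ((Q IMPLIES (R AND NOT S)) IMPLIES NOT P)
⇔ NOT S OR NOT (Q IMPLIES (R AND NOT S)) OR NOT P
⇔ NOT S OR NOT (NOT Q OR (R AND NOT S)) OR NOT P
⇔ NOT S OR (NOT NOT Q AND NOT (R AND NOT S)) OR NOT P
⇔ NOT S OR (Q AND NOT (R AND NOT S)) OR NOT P
⇔ NOT S OR (Q AND (NOT R OR NOT NOT S)) OR NOT P
⇔ NOT S OR (Q AND (NOT R OR S)) OR NOT P
⇔ (NOT S OR Q OR NOT P) AND (NOT S OR NOT R OR S OR NOT P)
⇔ NOT S OR Q OR NOT P

NOT S OR Q OR NOT P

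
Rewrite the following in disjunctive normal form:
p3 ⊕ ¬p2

(p3 ∧ p2) ∨ (¬p3 ∧ ¬p2)

p3 ⊕ ¬p2
= (p3 ∧ ¬¬p2) ∨ (¬p3 ∧ ¬p2)   [expand ⊕]
= (p3 ∧ p2) ∨ (¬p3 ∧ ¬p2)   [double negation]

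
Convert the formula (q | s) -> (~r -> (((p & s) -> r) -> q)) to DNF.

(~q & ~s) | r | (p & s & ~r) | q

(q | s) -> (~r -> (((p & s) -> r) -> q))
≡ ~(q | s) | (~r -> (((p & s) -> r) -> q))   (eliminate ->)
≡ ~(q | s) | ~~r | (((p & s) -> r) -> q)   (eliminate ->)
≡ ~(q | s) | ~~r | ~((p & s) -> r) | q   (eliminate ->)
≡ ~(q | s) | ~~r | ~(~(p & s) | r) | q   (eliminate ->)
≡ (~q & ~s) | ~~r | ~(~(p & s) | r) | q   (De Morgan)
≡ (~q & ~s) | r | ~(~(p & s) | r) | q   (double negation)
≡ (~q & ~s) | r | (~~(p & s) & ~r) | q   (De Morgan)
≡ (~q & ~s) | r | (p & s & ~r) | q   (double negation)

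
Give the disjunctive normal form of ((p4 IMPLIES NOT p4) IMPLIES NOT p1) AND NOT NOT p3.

(p4 AND p3) OR (NOT p1 AND p3)

((p4 IMPLIES NOT p4) IMPLIES NOT p1) AND NOT NOT p3
≡ (NOT (p4 IMPLIES NOT p4) OR NOT p1) AND NOT NOT p3   [eliminate IMPLIES]
≡ (NOT (NOT p4 OR NOT p4) OR NOT p1) AND NOT NOT p3   [eliminate IMPLIES]
≡ ((NOT NOT p4 AND NOT NOT p4) OR NOT p1) AND NOT NOT p3   [De Morgan]
≡ ((p4 AND NOT NOT p4) OR NOT p1) AND NOT NOT p3   [double negation]
≡ ((p4 AND p4) OR NOT p1) AND NOT NOT p3   [double negation]
≡ ((p4 AND p4) OR NOT p1) AND p3   [double negation]
≡ (p4 AND p4 AND p3) OR (NOT p1 AND p3)   [distribute AND over OR]
≡ (p4 AND p3) OR (NOT p1 AND p3)   [simplify]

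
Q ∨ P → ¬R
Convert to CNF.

Q ∨ P → ¬R
≡ ¬(Q ∨ P) ∨ ¬R   — eliminate →
≡ ¬Q ∧ ¬P ∨ ¬R   — De Morgan
≡ (¬Q ∨ ¬R) ∧ (¬P ∨ ¬R)   — distribute ∨ over ∧

(¬Q ∨ ¬R) ∧ (¬P ∨ ¬R)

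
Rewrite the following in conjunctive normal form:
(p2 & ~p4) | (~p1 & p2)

(p2 & ~p4) | (~p1 & p2)
≡ (p2 | ~p1) & (p2 | p2) & (~p4 | ~p1) & (~p4 | p2)   (distribute | over &)
≡ p2 & (~p4 | ~p1)   (simplify)

p2 & (~p4 | ~p1)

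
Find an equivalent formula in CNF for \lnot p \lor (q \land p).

\lnot p \lor q

\lnot p \lor (q \land p)
= (\lnot p \lor q) \land (\lnot p \lor p)   [distribute \lor over \land]
= \lnot p \lor q   [simplify]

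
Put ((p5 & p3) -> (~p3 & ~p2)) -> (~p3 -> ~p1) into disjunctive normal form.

((p5 & p3) -> (~p3 & ~p2)) -> (~p3 -> ~p1)
= ~((p5 & p3) -> (~p3 & ~p2)) | (~p3 -> ~p1)
= ~(~(p5 & p3) | (~p3 & ~p2)) | (~p3 -> ~p1)
= ~(~(p5 & p3) | (~p3 & ~p2)) | ~~p3 | ~p1
= (~~(p5 & p3) & ~(~p3 & ~p2)) | ~~p3 | ~p1
= (p5 & p3 & ~(~p3 & ~p2)) | ~~p3 | ~p1
= (p5 & p3 & (~~p3 | ~~p2)) | ~~p3 | ~p1
= (p5 & p3 & (p3 | ~~p2)) | ~~p3 | ~p1
= (p5 & p3 & (p3 | p2)) | ~~p3 | ~p1
= (p5 & p3 & (p3 | p2)) | p3 | ~p1
= (p5 & p3 & p3) | (p5 & p3 & p2) | p3 | ~p1
= p3 | ~p1

p3 | ~p1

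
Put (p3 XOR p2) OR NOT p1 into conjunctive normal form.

(p3 XOR p2) OR NOT p1
= ((p3 OR p2) AND NOT (p3 AND p2)) OR NOT p1   [expand XOR]
= ((p3 OR p2) AND (NOT p3 OR NOT p2)) OR NOT p1   [De Morgan]
= (p3 OR p2 OR NOT p1) AND (NOT p3 OR NOT p2 OR NOT p1)   [distribute OR over AND]

(p3 OR p2 OR NOT p1) AND (NOT p3 OR NOT p2 OR NOT p1)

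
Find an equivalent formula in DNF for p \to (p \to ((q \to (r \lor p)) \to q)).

\lnot p \lor q

p \to (p \to ((q \to (r \lor p)) \to q))
⇔ \lnot p \lor (p \to ((q \to (r \lor p)) \to q))   [eliminate \to]
⇔ \lnot p \lor \lnot p \lor ((q \to (r \lor p)) \to q)   [eliminate \to]
⇔ \lnot p \lor \lnot p \lor \lnot (q \to (r \lor p)) \lor q   [eliminate \to]
⇔ \lnot p \lor \lnot p \lor \lnot (\lnot q \lor r \lor p) \lor q   [eliminate \to]
⇔ \lnot p \lor \lnot p \lor (\lnot \lnot q \land \lnot r \land \lnot p) \lor q   [De Morgan]
⇔ \lnot p \lor \lnot p \lor (q \land \lnot r \land \lnot p) \lor q   [double negation]
⇔ \lnot p \lor q   [simplify]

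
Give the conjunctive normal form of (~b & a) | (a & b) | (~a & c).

a | c

(~b & a) | (a & b) | (~a & c)
⇔ (~b | a | ~a) & (~b | a | c) & (~b | b | ~a) & (~b | b | c) & (a | a | ~a) & (a | a | c) & (a | b | ~a) & (a | b | c)   [distribute | over &]
⇔ a | c   [simplify]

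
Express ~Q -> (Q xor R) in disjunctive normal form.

Q | (~Q & R)

~Q -> (Q xor R)
= ~~Q | (Q xor R)   [eliminate ->]
= ~~Q | (Q & ~R) | (~Q & R)   [expand xor]
= Q | (Q & ~R) | (~Q & R)   [double negation]
= Q | (~Q & R)   [simplify]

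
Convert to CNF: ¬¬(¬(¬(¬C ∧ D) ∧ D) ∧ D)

¬¬(¬(¬(¬C ∧ D) ∧ D) ∧ D)
= ¬(¬(¬C ∧ D) ∧ D) ∧ D
= (¬¬(¬C ∧ D) ∨ ¬D) ∧ D
= ((¬C ∧ D) ∨ ¬D) ∧ D
= (¬C ∨ ¬D) ∧ (D ∨ ¬D) ∧ D
= (¬C ∨ ¬D) ∧ D

(¬C ∨ ¬D) ∧ D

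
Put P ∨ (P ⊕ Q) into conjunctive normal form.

P ∨ (P ⊕ Q)
= P ∨ ((P ∨ Q) ∧ ¬(P ∧ Q))   [expand ⊕]
= P ∨ ((P ∨ Q) ∧ (¬P ∨ ¬Q))   [De Morgan]
= (P ∨ P ∨ Q) ∧ (P ∨ ¬P ∨ ¬Q)   [distribute ∨ over ∧]
= P ∨ Q   [simplify]

P ∨ Q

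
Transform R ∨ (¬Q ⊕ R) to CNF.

R ∨ (¬Q ⊕ R)
⇔ R ∨ ((¬Q ∨ R) ∧ ¬(¬Q ∧ R))   (expand ⊕)
⇔ R ∨ ((¬Q ∨ R) ∧ (¬¬Q ∨ ¬R))   (De Morgan)
⇔ R ∨ ((¬Q ∨ R) ∧ (Q ∨ ¬R))   (double negation)
⇔ (R ∨ ¬Q ∨ R) ∧ (R ∨ Q ∨ ¬R)   (distribute ∨ over ∧)
⇔ R ∨ ¬Q   (simplify)

R ∨ ¬Q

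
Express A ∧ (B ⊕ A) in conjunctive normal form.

A ∧ (B ⊕ A)
≡ A ∧ (B ∨ A) ∧ ¬(B ∧ A)   [expand ⊕]
≡ A ∧ (B ∨ A) ∧ (¬B ∨ ¬A)   [De Morgan]
≡ A ∧ (¬B ∨ ¬A)   [simplify]

A ∧ (¬B ∨ ¬A)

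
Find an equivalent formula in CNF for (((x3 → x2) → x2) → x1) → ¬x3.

(((x3 → x2) → x2) → x1) → ¬x3
= ¬(((x3 → x2) → x2) → x1) ∨ ¬x3   (eliminate →)
= ¬(¬((x3 → x2) → x2) ∨ x1) ∨ ¬x3   (eliminate →)
= ¬(¬(¬(x3 → x2) ∨ x2) ∨ x1) ∨ ¬x3   (eliminate →)
= ¬(¬(¬(¬x3 ∨ x2) ∨ x2) ∨ x1) ∨ ¬x3   (eliminate →)
= (¬¬(¬(¬x3 ∨ x2) ∨ x2) ∧ ¬x1) ∨ ¬x3   (De Morgan)
= ((¬(¬x3 ∨ x2) ∨ x2) ∧ ¬x1) ∨ ¬x3   (double negation)
= (((¬¬x3 ∧ ¬x2) ∨ x2) ∧ ¬x1) ∨ ¬x3   (De Morgan)
= (((x3 ∧ ¬x2) ∨ x2) ∧ ¬x1) ∨ ¬x3   (double negation)
= (x3 ∨ x2 ∨ ¬x3) ∧ (¬x2 ∨ x2 ∨ ¬x3) ∧ (¬x1 ∨ ¬x3)   (distribute ∨ over ∧)
= ¬x1 ∨ ¬x3   (simplify)

¬x1 ∨ ¬x3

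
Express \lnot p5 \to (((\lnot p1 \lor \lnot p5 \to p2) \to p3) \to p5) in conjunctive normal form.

(p5 \lor p2) \land (p5 \lor \lnot p3)

\lnot p5 \to (((\lnot p1 \lor \lnot p5 \to p2) \to p3) \to p5)
⇔ \lnot \lnot p5 \lor (((\lnot p1 \lor \lnot p5 \to p2) \to p3) \to p5)   [eliminate \to]
⇔ \lnot \lnot p5 \lor \lnot ((\lnot p1 \lor \lnot p5 \to p2) \to p3) \lor p5   [eliminate \to]
⇔ \lnot \lnot p5 \lor \lnot (\lnot (\lnot p1 \lor \lnot p5 \to p2) \lor p3) \lor p5   [eliminate \to]
⇔ \lnot \lnot p5 \lor \lnot (\lnot (\lnot (\lnot p1 \lor \lnot p5) \lor p2) \lor p3) \lor p5   [eliminate \to]
⇔ p5 \lor \lnot (\lnot (\lnot (\lnot p1 \lor \lnot p5) \lor p2) \lor p3) \lor p5   [double negation]
⇔ p5 \lor \lnot \lnot (\lnot (\lnot p1 \lor \lnot p5) \lor p2) \land \lnot p3 \lor p5   [De Morgan]
⇔ p5 \lor (\lnot (\lnot p1 \lor \lnot p5) \lor p2) \land \lnot p3 \lor p5   [double negation]
⇔ p5 \lor (\lnot \lnot p1 \land \lnot \lnot p5 \lor p2) \land \lnot p3 \lor p5   [De Morgan]
⇔ p5 \lor (p1 \land \lnot \lnot p5 \lor p2) \land \lnot p3 \lor p5   [double negation]
⇔ p5 \lor (p1 \land p5 \lor p2) \land \lnot p3 \lor p5   [double negation]
⇔ (p5 \lor p1 \lor p2 \lor p5) \land (p5 \lor p5 \lor p2 \lor p5) \land (p5 \lor \lnot p3 \lor p5)   [distribute \lor over \land]
⇔ (p5 \lor p2) \land (p5 \lor \lnot p3)   [simplify]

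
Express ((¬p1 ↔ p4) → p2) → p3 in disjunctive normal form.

p1 ∧ ¬p4 ∧ ¬p2 ∨ p4 ∧ ¬p1 ∧ ¬p2 ∨ p3

((¬p1 ↔ p4) → p2) → p3
≡ ¬((¬p1 ↔ p4) → p2) ∨ p3   [eliminate →]
≡ ¬(¬(¬p1 ↔ p4) ∨ p2) ∨ p3   [eliminate →]
≡ ¬(¬((¬p1 → p4) ∧ (p4 → ¬p1)) ∨ p2) ∨ p3   [eliminate ↔]
≡ ¬(¬((¬¬p1 ∨ p4) ∧ (p4 → ¬p1)) ∨ p2) ∨ p3   [eliminate →]
≡ ¬(¬((¬¬p1 ∨ p4) ∧ (¬p4 ∨ ¬p1)) ∨ p2) ∨ p3   [eliminate →]
≡ ¬¬((¬¬p1 ∨ p4) ∧ (¬p4 ∨ ¬p1)) ∧ ¬p2 ∨ p3   [De Morgan]
≡ (¬¬p1 ∨ p4) ∧ (¬p4 ∨ ¬p1) ∧ ¬p2 ∨ p3   [double negation]
≡ (p1 ∨ p4) ∧ (¬p4 ∨ ¬p1) ∧ ¬p2 ∨ p3   [double negation]
≡ p1 ∧ ¬p4 ∧ ¬p2 ∨ p1 ∧ ¬p1 ∧ ¬p2 ∨ p4 ∧ ¬p4 ∧ ¬p2 ∨ p4 ∧ ¬p1 ∧ ¬p2 ∨ p3   [distribute ∧ over ∨]
≡ p1 ∧ ¬p4 ∧ ¬p2 ∨ p4 ∧ ¬p1 ∧ ¬p2 ∨ p3   [simplify]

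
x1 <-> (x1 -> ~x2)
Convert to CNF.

(~x1 | ~x2) & x1

x1 <-> (x1 -> ~x2)
≡ (x1 -> (x1 -> ~x2)) & ((x1 -> ~x2) -> x1)   [eliminate <->]
≡ (~x1 | (x1 -> ~x2)) & ((x1 -> ~x2) -> x1)   [eliminate ->]
≡ (~x1 | ~x1 | ~x2) & ((x1 -> ~x2) -> x1)   [eliminate ->]
≡ (~x1 | ~x1 | ~x2) & (~(x1 -> ~x2) | x1)   [eliminate ->]
≡ (~x1 | ~x1 | ~x2) & (~(~x1 | ~x2) | x1)   [eliminate ->]
≡ (~x1 | ~x1 | ~x2) & ((~~x1 & ~~x2) | x1)   [De Morgan]
≡ (~x1 | ~x1 | ~x2) & ((x1 & ~~x2) | x1)   [double negation]
≡ (~x1 | ~x1 | ~x2) & ((x1 & x2) | x1)   [double negation]
≡ (~x1 | ~x1 | ~x2) & (x1 | x1) & (x2 | x1)   [distribute | over &]
≡ (~x1 | ~x2) & x1   [simplify]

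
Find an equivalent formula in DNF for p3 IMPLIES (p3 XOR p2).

p3 IMPLIES (p3 XOR p2)
= NOT p3 OR (p3 XOR p2)   (eliminate IMPLIES)
= NOT p3 OR (p3 AND NOT p2) OR (NOT p3 AND p2)   (expand XOR)
= NOT p3 OR (p3 AND NOT p2)   (simplify)

NOT p3 OR (p3 AND NOT p2)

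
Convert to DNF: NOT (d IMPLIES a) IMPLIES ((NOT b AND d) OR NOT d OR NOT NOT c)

NOT d OR a OR (NOT b AND d) OR c

NOT (d IMPLIES a) IMPLIES ((NOT b AND d) OR NOT d OR NOT NOT c)
≡ NOT NOT (d IMPLIES a) OR (NOT b AND d) OR NOT d OR NOT NOT c   — eliminate IMPLIES
≡ NOT NOT (NOT d OR a) OR (NOT b AND d) OR NOT d OR NOT NOT c   — eliminate IMPLIES
≡ NOT d OR a OR (NOT b AND d) OR NOT d OR NOT NOT c   — double negation
≡ NOT d OR a OR (NOT b AND d) OR NOT d OR c   — double negation
≡ NOT d OR a OR (NOT b AND d) OR c   — simplify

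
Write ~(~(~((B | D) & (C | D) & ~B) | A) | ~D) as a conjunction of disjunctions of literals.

~(~(~((B | D) & (C | D) & ~B) | A) | ~D)
≡ ~~(~((B | D) & (C | D) & ~B) | A) & ~~D   [De Morgan]
≡ (~((B | D) & (C | D) & ~B) | A) & ~~D   [double negation]
≡ (~(B | D) | ~(C | D) | ~~B | A) & ~~D   [De Morgan]
≡ ((~B & ~D) | ~(C | D) | ~~B | A) & ~~D   [De Morgan]
≡ ((~B & ~D) | (~C & ~D) | ~~B | A) & ~~D   [De Morgan]
≡ ((~B & ~D) | (~C & ~D) | B | A) & ~~D   [double negation]
≡ ((~B & ~D) | (~C & ~D) | B | A) & D   [double negation]
≡ (~B | ~C | B | A) & (~B | ~D | B | A) & (~D | ~C | B | A) & (~D | ~D | B | A) & D   [distribute | over &]
≡ (~D | B | A) & D   [simplify]

(~D | B | A) & D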